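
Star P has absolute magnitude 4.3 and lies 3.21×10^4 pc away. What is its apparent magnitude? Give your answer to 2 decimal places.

21.83

m = M + 5 log₁₀(d/10 pc) = 4.3 + 5 log₁₀(3.21×10^4/10)
  = 4.3 + 5 × 3.507 = 4.3 + 17.53 = 21.83.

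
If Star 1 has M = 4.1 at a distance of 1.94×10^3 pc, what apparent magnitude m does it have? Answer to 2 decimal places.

m = M + 5 log₁₀(d/10 pc) = 4.1 + 5 log₁₀(1.94×10^3/10)
  = 4.1 + 5 × 2.288 = 4.1 + 11.44 = 15.54.

15.54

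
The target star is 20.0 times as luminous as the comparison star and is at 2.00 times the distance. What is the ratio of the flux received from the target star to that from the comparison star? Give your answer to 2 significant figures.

F = L/(4πd²), so F_t/F_c = (L_t/L_c) / (d_t/d_c)²
= 20.0 / (2.00)² = 20.0 / 4.000 = 5.000.

5.0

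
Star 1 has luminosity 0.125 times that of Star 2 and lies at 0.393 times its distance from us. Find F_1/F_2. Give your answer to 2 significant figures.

0.81

F = L/(4πd²), so F_1/F_2 = (L_1/L_2) / (d_1/d_2)²
= 0.125 / (0.393)² = 0.125 / 0.1544 = 0.8093.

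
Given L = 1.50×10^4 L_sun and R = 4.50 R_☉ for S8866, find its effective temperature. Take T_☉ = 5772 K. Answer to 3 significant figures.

3.01×10^4 K

T/T_☉ = (L/L_☉)^(1/4) / (R/R_☉)^(1/2)
T = 5772 × (1.50×10^4)^(1/4) / √(4.50) = 5772 × 11.07 / 2.121 = 3.011×10^4 K.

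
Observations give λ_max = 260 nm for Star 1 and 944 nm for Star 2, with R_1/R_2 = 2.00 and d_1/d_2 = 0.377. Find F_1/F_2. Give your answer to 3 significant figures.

Wien's law: T_1/T_2 = λ_2/λ_1 = 944/260 = 3.631.
L_1/L_2 = (R_1/R_2)²(T_1/T_2)⁴ = (2.00)²(3.631)⁴ = 695.1.
F_1/F_2 = (L_1/L_2)/(d_1/d_2)² = 695.1/(0.377)² = 4891.

4.89×10^3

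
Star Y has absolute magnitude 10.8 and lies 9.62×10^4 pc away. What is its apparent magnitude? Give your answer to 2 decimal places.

30.72

m = M + 5 log₁₀(d/10 pc) = 10.8 + 5 log₁₀(9.62×10^4/10)
  = 10.8 + 5 × 3.983 = 10.8 + 19.92 = 30.72.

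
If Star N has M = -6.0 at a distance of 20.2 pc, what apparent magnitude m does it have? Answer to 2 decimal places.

-4.47

m = M + 5 log₁₀(d/10 pc) = -6.0 + 5 log₁₀(20.2/10)
  = -6.0 + 5 × 0.305 = -6.0 + 1.53 = -4.47.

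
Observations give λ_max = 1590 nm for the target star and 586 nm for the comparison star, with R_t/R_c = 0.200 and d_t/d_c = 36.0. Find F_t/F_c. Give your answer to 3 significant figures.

5.69×10^-7

Wien's law: T_t/T_c = λ_c/λ_t = 586/1590 = 0.3686.
L_t/L_c = (R_t/R_c)²(T_t/T_c)⁴ = (0.200)²(0.3686)⁴ = 7.380×10^-4.
F_t/F_c = (L_t/L_c)/(d_t/d_c)² = 7.380×10^-4/(36.0)² = 5.695×10^-7.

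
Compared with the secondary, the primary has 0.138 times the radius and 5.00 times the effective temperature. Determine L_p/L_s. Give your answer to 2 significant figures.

From the Stefan–Boltzmann law, L ∝ R²T⁴, so
L_p/L_s = (R_p/R_s)² (T_p/T_s)⁴ = (0.138)² × (5.00)⁴ = 0.01904 × 625.0 = 11.90.

12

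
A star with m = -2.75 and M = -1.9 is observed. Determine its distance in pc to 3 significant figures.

m − M = 5 log₁₀(d/10 pc)
-2.75 − (-1.9) = -0.85 = 5 log₁₀(d/10)
d = 10 × 10^(-0.85/5) = 10 × 10^-0.170 = 6.761 pc.

6.76 pc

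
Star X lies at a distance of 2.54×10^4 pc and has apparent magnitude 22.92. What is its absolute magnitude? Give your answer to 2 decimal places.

5.90

M = m − 5 log₁₀(d/10 pc) = 22.92 − 5 log₁₀(2.54×10^4/10)
  = 22.92 − 5 × 3.405 = 22.92 − 17.02 = 5.90.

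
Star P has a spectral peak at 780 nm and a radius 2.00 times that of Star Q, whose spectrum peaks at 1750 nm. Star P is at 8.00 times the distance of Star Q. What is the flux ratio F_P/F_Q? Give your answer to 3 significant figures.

1.58

Wien's law: T_P/T_Q = λ_Q/λ_P = 1750/780 = 2.244.
L_P/L_Q = (R_P/R_Q)²(T_P/T_Q)⁴ = (2.00)²(2.244)⁴ = 101.4.
F_P/F_Q = (L_P/L_Q)/(d_P/d_Q)² = 101.4/(8.00)² = 1.584.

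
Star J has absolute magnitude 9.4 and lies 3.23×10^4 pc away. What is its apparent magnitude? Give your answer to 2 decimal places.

m = M + 5 log₁₀(d/10 pc) = 9.4 + 5 log₁₀(3.23×10^4/10)
  = 9.4 + 5 × 3.509 = 9.4 + 17.55 = 26.95.

26.95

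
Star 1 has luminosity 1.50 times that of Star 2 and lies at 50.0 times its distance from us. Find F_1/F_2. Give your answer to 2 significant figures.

F = L/(4πd²), so F_1/F_2 = (L_1/L_2) / (d_1/d_2)²
= 1.50 / (50.0)² = 1.50 / 2500 = 6.000×10^-4.

6.0×10^-4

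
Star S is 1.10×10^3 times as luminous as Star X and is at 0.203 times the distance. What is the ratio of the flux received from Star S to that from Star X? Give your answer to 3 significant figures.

2.67×10^4

F = L/(4πd²), so F_S/F_X = (L_S/L_X) / (d_S/d_X)²
= 1.10×10^3 / (0.203)² = 1.10×10^3 / 0.04121 = 2.669×10^4.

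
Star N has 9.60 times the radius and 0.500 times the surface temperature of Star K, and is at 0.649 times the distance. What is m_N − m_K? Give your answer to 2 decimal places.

L_N/L_K = (9.60)²(0.500)⁴ = 5.760.
F_N/F_K = (L_N/L_K)/(d_N/d_K)² = 5.760/0.4212 = 13.68.
m_N − m_K = −2.5 log₁₀(13.68) = -2.84.

-2.84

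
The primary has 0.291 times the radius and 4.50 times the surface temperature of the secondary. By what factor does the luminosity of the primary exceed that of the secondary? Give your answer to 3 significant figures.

34.7

From the Stefan–Boltzmann law, L ∝ R²T⁴, so
L_p/L_s = (R_p/R_s)² (T_p/T_s)⁴ = (0.291)² × (4.50)⁴ = 0.08468 × 410.1 = 34.72.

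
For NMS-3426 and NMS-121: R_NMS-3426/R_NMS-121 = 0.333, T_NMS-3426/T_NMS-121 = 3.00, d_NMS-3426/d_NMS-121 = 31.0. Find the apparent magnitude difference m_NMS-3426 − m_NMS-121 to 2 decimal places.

L_NMS-3426/L_NMS-121 = (0.333)²(3.00)⁴ = 8.982.
F_NMS-3426/F_NMS-121 = (L_NMS-3426/L_NMS-121)/(d_NMS-3426/d_NMS-121)² = 8.982/961.0 = 0.009347.
m_NMS-3426 − m_NMS-121 = −2.5 log₁₀(0.009347) = 5.07.

5.07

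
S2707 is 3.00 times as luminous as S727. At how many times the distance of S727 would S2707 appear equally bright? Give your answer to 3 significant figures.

Equal flux requires L_S2707/d_S2707² = L_S727/d_S727², so d_S2707/d_S727 = √(L_S2707/L_S727)
= √(3.00) = 1.732.

1.73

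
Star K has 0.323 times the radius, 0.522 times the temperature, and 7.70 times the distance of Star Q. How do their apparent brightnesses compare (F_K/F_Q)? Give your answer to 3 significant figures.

1.31×10^-4

L_K/L_Q = (R_K/R_Q)²(T_K/T_Q)⁴ = (0.323)² × (0.522)⁴ = 0.007746.
F_K/F_Q = (L_K/L_Q)/(d_K/d_Q)² = 0.007746 / (7.70)² = 1.306×10^-4.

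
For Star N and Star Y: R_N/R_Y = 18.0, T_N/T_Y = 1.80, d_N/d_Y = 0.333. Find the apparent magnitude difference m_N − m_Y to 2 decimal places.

L_N/L_Y = (18.0)²(1.80)⁴ = 3401.
F_N/F_Y = (L_N/L_Y)/(d_N/d_Y)² = 3401/0.1109 = 3.067×10^4.
m_N − m_Y = −2.5 log₁₀(3.067×10^4) = -11.22.

-11.22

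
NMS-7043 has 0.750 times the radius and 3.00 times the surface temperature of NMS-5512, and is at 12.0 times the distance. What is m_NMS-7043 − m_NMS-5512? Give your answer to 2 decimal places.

L_NMS-7043/L_NMS-5512 = (0.750)²(3.00)⁴ = 45.56.
F_NMS-7043/F_NMS-5512 = (L_NMS-7043/L_NMS-5512)/(d_NMS-7043/d_NMS-5512)² = 45.56/144.0 = 0.3164.
m_NMS-7043 − m_NMS-5512 = −2.5 log₁₀(0.3164) = 1.25.

1.25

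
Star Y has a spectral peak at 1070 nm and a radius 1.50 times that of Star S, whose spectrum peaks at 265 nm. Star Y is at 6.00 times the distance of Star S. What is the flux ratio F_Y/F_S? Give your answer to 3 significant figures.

Wien's law: T_Y/T_S = λ_S/λ_Y = 265/1070 = 0.2477.
L_Y/L_S = (R_Y/R_S)²(T_Y/T_S)⁴ = (1.50)²(0.2477)⁴ = 0.008465.
F_Y/F_S = (L_Y/L_S)/(d_Y/d_S)² = 0.008465/(6.00)² = 2.351×10^-4.

2.35×10^-4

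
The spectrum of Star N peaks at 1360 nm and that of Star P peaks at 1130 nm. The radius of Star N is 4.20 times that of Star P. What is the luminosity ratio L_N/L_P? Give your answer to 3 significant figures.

Wien's law gives T ∝ 1/λ_max, so T_N/T_P = λ_P/λ_N = 1130/1360 = 0.8309.
Then L ∝ R²T⁴ gives L_N/L_P = (4.20)² × (0.8309)⁴ = 17.64 × 0.4766 = 8.407.

8.41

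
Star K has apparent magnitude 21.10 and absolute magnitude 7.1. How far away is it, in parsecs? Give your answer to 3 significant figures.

m − M = 5 log₁₀(d/10 pc)
21.10 − (7.1) = 14.00 = 5 log₁₀(d/10)
d = 10 × 10^(14.00/5) = 10 × 10^2.800 = 6310 pc.

6.31×10^3 pc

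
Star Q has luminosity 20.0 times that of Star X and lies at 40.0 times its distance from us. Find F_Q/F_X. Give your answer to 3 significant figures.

F = L/(4πd²), so F_Q/F_X = (L_Q/L_X) / (d_Q/d_X)²
= 20.0 / (40.0)² = 20.0 / 1600 = 0.01250.

0.0125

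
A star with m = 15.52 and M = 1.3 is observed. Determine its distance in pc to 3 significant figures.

m − M = 5 log₁₀(d/10 pc)
15.52 − (1.3) = 14.22 = 5 log₁₀(d/10)
d = 10 × 10^(14.22/5) = 10 × 10^2.844 = 6982 pc.

6.98×10^3 pc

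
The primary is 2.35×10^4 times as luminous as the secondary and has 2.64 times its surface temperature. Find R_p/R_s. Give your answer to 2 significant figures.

22

L ∝ R²T⁴ gives R ∝ √L / T², so
R_p/R_s = √(2.35×10^4) / (2.64)² = 153.3 / 6.970 = 22.00.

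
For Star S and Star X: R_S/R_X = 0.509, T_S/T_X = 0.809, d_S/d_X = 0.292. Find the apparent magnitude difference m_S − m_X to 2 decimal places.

-0.29

L_S/L_X = (0.509)²(0.809)⁴ = 0.1110.
F_S/F_X = (L_S/L_X)/(d_S/d_X)² = 0.1110/0.08526 = 1.302.
m_S − m_X = −2.5 log₁₀(1.302) = -0.29.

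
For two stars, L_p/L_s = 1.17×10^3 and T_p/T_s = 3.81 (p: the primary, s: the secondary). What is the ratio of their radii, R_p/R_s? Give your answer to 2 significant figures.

L ∝ R²T⁴ gives R ∝ √L / T², so
R_p/R_s = √(1.17×10^3) / (3.81)² = 34.21 / 14.52 = 2.356.

2.4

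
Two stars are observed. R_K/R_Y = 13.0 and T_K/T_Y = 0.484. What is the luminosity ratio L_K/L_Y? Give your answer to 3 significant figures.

9.27

From the Stefan–Boltzmann law, L ∝ R²T⁴, so
L_K/L_Y = (R_K/R_Y)² (T_K/T_Y)⁴ = (13.0)² × (0.484)⁴ = 169.0 × 0.05488 = 9.274.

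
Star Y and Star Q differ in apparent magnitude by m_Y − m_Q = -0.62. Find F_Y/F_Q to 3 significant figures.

F_Y/F_Q = 10^(−(m_Y − m_Q)/2.5) = 10^(0.62/2.5) = 10^0.248 = 1.770.

1.77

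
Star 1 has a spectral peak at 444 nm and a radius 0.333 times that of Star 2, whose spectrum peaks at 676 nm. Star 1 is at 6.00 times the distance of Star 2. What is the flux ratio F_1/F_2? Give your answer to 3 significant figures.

Wien's law: T_1/T_2 = λ_2/λ_1 = 676/444 = 1.523.
L_1/L_2 = (R_1/R_2)²(T_1/T_2)⁴ = (0.333)²(1.523)⁴ = 0.5959.
F_1/F_2 = (L_1/L_2)/(d_1/d_2)² = 0.5959/(6.00)² = 0.01655.

0.0166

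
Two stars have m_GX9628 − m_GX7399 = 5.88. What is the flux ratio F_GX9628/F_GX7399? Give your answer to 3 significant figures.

F_GX9628/F_GX7399 = 10^(−(m_GX9628 − m_GX7399)/2.5) = 10^(-5.88/2.5) = 10^-2.352 = 0.004446.

0.00445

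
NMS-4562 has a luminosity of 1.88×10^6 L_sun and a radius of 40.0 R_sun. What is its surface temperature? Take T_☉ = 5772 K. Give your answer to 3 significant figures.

T/T_☉ = (L/L_☉)^(1/4) / (R/R_☉)^(1/2)
T = 5772 × (1.88×10^6)^(1/4) / √(40.0) = 5772 × 37.03 / 6.325 = 3.379×10^4 K.

3.38×10^4 K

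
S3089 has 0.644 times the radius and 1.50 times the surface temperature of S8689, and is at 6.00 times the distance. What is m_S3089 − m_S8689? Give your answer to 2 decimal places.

L_S3089/L_S8689 = (0.644)²(1.50)⁴ = 2.100.
F_S3089/F_S8689 = (L_S3089/L_S8689)/(d_S3089/d_S8689)² = 2.100/36.00 = 0.05832.
m_S3089 − m_S8689 = −2.5 log₁₀(0.05832) = 3.09.

3.09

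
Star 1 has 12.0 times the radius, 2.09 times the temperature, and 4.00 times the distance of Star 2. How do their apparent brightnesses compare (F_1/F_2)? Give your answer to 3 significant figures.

172

L_1/L_2 = (R_1/R_2)²(T_1/T_2)⁴ = (12.0)² × (2.09)⁴ = 2748.
F_1/F_2 = (L_1/L_2)/(d_1/d_2)² = 2748 / (4.00)² = 171.7.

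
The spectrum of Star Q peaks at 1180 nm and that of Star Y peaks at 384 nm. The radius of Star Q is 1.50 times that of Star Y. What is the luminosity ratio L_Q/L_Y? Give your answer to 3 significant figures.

0.0252

Wien's law gives T ∝ 1/λ_max, so T_Q/T_Y = λ_Y/λ_Q = 384/1180 = 0.3254.
Then L ∝ R²T⁴ gives L_Q/L_Y = (1.50)² × (0.3254)⁴ = 2.250 × 0.01121 = 0.02523.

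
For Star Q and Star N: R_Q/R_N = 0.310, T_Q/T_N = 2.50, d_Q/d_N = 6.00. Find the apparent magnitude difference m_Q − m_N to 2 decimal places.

L_Q/L_N = (0.310)²(2.50)⁴ = 3.754.
F_Q/F_N = (L_Q/L_N)/(d_Q/d_N)² = 3.754/36.00 = 0.1043.
m_Q − m_N = −2.5 log₁₀(0.1043) = 2.45.

2.45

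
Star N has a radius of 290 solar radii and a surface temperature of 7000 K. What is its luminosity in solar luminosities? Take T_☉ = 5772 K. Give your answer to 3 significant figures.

L/L_☉ = (R/R_☉)² (T/T_☉)⁴ = (290)² × (7000/5772)⁴
       = 8.410×10^4 × (1.213)⁴ = 8.410×10^4 × 2.163 = 1.819×10^5.

1.82×10^5 solar luminosities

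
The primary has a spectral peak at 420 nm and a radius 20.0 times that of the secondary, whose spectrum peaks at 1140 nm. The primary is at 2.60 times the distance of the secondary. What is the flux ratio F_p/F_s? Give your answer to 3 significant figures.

Wien's law: T_p/T_s = λ_s/λ_p = 1140/420 = 2.714.
L_p/L_s = (R_p/R_s)²(T_p/T_s)⁴ = (20.0)²(2.714)⁴ = 2.171×10^4.
F_p/F_s = (L_p/L_s)/(d_p/d_s)² = 2.171×10^4/(2.60)² = 3212.

3.21×10^3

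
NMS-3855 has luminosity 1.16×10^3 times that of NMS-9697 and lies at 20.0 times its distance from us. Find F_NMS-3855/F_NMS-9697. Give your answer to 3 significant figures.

F = L/(4πd²), so F_NMS-3855/F_NMS-9697 = (L_NMS-3855/L_NMS-9697) / (d_NMS-3855/d_NMS-9697)²
= 1.16×10^3 / (20.0)² = 1.16×10^3 / 400.0 = 2.900.

2.90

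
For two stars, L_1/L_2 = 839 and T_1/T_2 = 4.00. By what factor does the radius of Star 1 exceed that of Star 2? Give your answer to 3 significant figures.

L ∝ R²T⁴ gives R ∝ √L / T², so
R_1/R_2 = √(839) / (4.00)² = 28.97 / 16.00 = 1.810.

1.81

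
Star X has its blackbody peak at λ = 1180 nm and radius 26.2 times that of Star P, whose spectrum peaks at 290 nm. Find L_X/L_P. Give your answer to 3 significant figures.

2.50

Wien's law gives T ∝ 1/λ_max, so T_X/T_P = λ_P/λ_X = 290/1180 = 0.2458.
Then L ∝ R²T⁴ gives L_X/L_P = (26.2)² × (0.2458)⁴ = 686.4 × 0.003648 = 2.504.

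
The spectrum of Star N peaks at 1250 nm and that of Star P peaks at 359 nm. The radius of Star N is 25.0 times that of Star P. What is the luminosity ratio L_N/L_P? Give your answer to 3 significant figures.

Wien's law gives T ∝ 1/λ_max, so T_N/T_P = λ_P/λ_N = 359/1250 = 0.2872.
Then L ∝ R²T⁴ gives L_N/L_P = (25.0)² × (0.2872)⁴ = 625.0 × 0.006804 = 4.252.

4.25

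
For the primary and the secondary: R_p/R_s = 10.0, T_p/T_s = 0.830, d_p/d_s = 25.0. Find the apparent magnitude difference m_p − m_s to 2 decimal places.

2.80

L_p/L_s = (10.0)²(0.830)⁴ = 47.46.
F_p/F_s = (L_p/L_s)/(d_p/d_s)² = 47.46/625.0 = 0.07593.
m_p − m_s = −2.5 log₁₀(0.07593) = 2.80.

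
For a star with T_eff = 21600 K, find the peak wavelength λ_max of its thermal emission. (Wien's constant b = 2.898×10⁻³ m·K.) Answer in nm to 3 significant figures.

134 nm

λ_max = b/T = 2.898×10⁻³ / 21600 = 1.34×10^-7 m = 134.2 nm.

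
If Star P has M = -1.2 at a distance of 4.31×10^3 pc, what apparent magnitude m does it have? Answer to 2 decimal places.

m = M + 5 log₁₀(d/10 pc) = -1.2 + 5 log₁₀(4.31×10^3/10)
  = -1.2 + 5 × 2.634 = -1.2 + 13.17 = 11.97.

11.97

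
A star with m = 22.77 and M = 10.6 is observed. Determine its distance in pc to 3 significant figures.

2.72×10^3 pc

m − M = 5 log₁₀(d/10 pc)
22.77 − (10.6) = 12.17 = 5 log₁₀(d/10)
d = 10 × 10^(12.17/5) = 10 × 10^2.434 = 2716 pc.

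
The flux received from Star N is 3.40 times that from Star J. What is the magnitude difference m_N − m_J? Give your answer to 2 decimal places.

m_N − m_J = −2.5 log₁₀(F_N/F_J) = −2.5 log₁₀(3.40) = −2.5 × (0.531) = -1.329.

-1.33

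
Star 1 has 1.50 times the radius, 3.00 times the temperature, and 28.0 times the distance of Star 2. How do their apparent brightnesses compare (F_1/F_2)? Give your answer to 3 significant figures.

L_1/L_2 = (R_1/R_2)²(T_1/T_2)⁴ = (1.50)² × (3.00)⁴ = 182.2.
F_1/F_2 = (L_1/L_2)/(d_1/d_2)² = 182.2 / (28.0)² = 0.2325.

0.232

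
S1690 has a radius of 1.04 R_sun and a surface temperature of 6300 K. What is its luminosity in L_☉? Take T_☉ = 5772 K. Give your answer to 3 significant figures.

1.54 L_☉

L/L_☉ = (R/R_☉)² (T/T_☉)⁴ = (1.04)² × (6300/5772)⁴
       = 1.082 × (1.091)⁴ = 1.082 × 1.419 = 1.535.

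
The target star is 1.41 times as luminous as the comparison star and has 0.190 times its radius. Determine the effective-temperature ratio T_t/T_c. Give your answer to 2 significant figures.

L ∝ R²T⁴ gives T ∝ (L/R²)^(1/4), so
T_t/T_c = (1.41 / 0.190²)^(1/4) = (39.06)^(1/4) = 2.500.

2.5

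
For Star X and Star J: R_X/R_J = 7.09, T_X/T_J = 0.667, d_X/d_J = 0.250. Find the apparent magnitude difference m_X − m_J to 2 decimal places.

L_X/L_J = (7.09)²(0.667)⁴ = 9.949.
F_X/F_J = (L_X/L_J)/(d_X/d_J)² = 9.949/0.06250 = 159.2.
m_X − m_J = −2.5 log₁₀(159.2) = -5.50.

-5.50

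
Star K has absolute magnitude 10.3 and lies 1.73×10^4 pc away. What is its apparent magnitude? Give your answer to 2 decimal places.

26.49

m = M + 5 log₁₀(d/10 pc) = 10.3 + 5 log₁₀(1.73×10^4/10)
  = 10.3 + 5 × 3.238 = 10.3 + 16.19 = 26.49.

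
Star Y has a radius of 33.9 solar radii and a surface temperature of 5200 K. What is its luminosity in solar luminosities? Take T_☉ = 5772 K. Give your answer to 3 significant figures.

757 solar luminosities

L/L_☉ = (R/R_☉)² (T/T_☉)⁴ = (33.9)² × (5200/5772)⁴
       = 1149 × (0.9009)⁴ = 1149 × 0.6587 = 757.0.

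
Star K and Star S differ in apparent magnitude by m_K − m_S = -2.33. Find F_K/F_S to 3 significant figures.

F_K/F_S = 10^(−(m_K − m_S)/2.5) = 10^(2.33/2.5) = 10^0.932 = 8.551.

8.55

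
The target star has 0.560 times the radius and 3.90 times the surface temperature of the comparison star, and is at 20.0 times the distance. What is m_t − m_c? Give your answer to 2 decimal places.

1.85

L_t/L_c = (0.560)²(3.90)⁴ = 72.55.
F_t/F_c = (L_t/L_c)/(d_t/d_c)² = 72.55/400.0 = 0.1814.
m_t − m_c = −2.5 log₁₀(0.1814) = 1.85.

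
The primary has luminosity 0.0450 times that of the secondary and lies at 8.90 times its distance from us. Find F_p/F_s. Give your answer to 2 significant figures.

5.7×10^-4

F = L/(4πd²), so F_p/F_s = (L_p/L_s) / (d_p/d_s)²
= 0.0450 / (8.90)² = 0.0450 / 79.21 = 5.681×10^-4.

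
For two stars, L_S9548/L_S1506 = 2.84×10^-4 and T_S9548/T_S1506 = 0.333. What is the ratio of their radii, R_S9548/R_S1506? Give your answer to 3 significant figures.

0.152

L ∝ R²T⁴ gives R ∝ √L / T², so
R_S9548/R_S1506 = √(2.84×10^-4) / (0.333)² = 0.01685 / 0.1109 = 0.1520.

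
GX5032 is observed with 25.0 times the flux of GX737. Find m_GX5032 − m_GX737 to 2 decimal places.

m_GX5032 − m_GX737 = −2.5 log₁₀(F_GX5032/F_GX737) = −2.5 log₁₀(25.0) = −2.5 × (1.398) = -3.495.

-3.49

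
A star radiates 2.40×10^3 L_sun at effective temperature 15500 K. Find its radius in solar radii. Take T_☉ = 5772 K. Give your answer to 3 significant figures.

6.79 solar radii

R/R_☉ = √(L/L_☉) / (T/T_☉)² = √(2.40×10^3) / (2.685)²
       = 48.99 / 7.211 = 6.794.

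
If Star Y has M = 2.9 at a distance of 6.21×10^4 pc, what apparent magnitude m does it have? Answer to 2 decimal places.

m = M + 5 log₁₀(d/10 pc) = 2.9 + 5 log₁₀(6.21×10^4/10)
  = 2.9 + 5 × 3.793 = 2.9 + 18.97 = 21.87.

21.87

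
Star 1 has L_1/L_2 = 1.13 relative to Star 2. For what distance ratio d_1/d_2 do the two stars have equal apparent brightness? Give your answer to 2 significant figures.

1.1

Equal flux requires L_1/d_1² = L_2/d_2², so d_1/d_2 = √(L_1/L_2)
= √(1.13) = 1.063.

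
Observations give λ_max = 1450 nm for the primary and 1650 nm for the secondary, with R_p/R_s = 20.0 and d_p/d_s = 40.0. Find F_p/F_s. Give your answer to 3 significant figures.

0.419

Wien's law: T_p/T_s = λ_s/λ_p = 1650/1450 = 1.138.
L_p/L_s = (R_p/R_s)²(T_p/T_s)⁴ = (20.0)²(1.138)⁴ = 670.7.
F_p/F_s = (L_p/L_s)/(d_p/d_s)² = 670.7/(40.0)² = 0.4192.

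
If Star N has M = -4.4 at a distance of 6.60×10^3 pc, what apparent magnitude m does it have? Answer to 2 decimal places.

9.70

m = M + 5 log₁₀(d/10 pc) = -4.4 + 5 log₁₀(6.60×10^3/10)
  = -4.4 + 5 × 2.820 = -4.4 + 14.10 = 9.70.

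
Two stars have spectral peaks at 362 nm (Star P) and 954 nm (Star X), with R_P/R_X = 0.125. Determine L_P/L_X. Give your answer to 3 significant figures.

Wien's law gives T ∝ 1/λ_max, so T_P/T_X = λ_X/λ_P = 954/362 = 2.635.
Then L ∝ R²T⁴ gives L_P/L_X = (0.125)² × (2.635)⁴ = 0.01562 × 48.23 = 0.7537.

0.754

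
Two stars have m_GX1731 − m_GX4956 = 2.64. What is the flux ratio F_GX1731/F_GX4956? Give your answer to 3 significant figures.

F_GX1731/F_GX4956 = 10^(−(m_GX1731 − m_GX4956)/2.5) = 10^(-2.64/2.5) = 10^-1.056 = 0.08790.

0.0879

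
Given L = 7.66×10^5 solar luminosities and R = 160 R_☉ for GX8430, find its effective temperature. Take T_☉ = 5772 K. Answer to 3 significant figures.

T/T_☉ = (L/L_☉)^(1/4) / (R/R_☉)^(1/2)
T = 5772 × (7.66×10^5)^(1/4) / √(160) = 5772 × 29.58 / 12.65 = 1.350×10^4 K.

1.35×10^4 K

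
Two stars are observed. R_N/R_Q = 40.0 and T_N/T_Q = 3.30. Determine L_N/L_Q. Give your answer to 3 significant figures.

From the Stefan–Boltzmann law, L ∝ R²T⁴, so
L_N/L_Q = (R_N/R_Q)² (T_N/T_Q)⁴ = (40.0)² × (3.30)⁴ = 1600 × 118.6 = 1.897×10^5.

1.90×10^5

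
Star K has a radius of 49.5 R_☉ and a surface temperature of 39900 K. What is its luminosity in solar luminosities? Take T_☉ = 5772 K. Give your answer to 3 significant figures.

L/L_☉ = (R/R_☉)² (T/T_☉)⁴ = (49.5)² × (39900/5772)⁴
       = 2450 × (6.913)⁴ = 2450 × 2283 = 5.595×10^6.

5.59×10^6 solar luminosities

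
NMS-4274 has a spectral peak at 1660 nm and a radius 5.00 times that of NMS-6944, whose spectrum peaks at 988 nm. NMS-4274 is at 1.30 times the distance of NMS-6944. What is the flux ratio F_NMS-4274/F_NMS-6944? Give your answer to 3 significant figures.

1.86

Wien's law: T_NMS-4274/T_NMS-6944 = λ_NMS-6944/λ_NMS-4274 = 988/1660 = 0.5952.
L_NMS-4274/L_NMS-6944 = (R_NMS-4274/R_NMS-6944)²(T_NMS-4274/T_NMS-6944)⁴ = (5.00)²(0.5952)⁴ = 3.137.
F_NMS-4274/F_NMS-6944 = (L_NMS-4274/L_NMS-6944)/(d_NMS-4274/d_NMS-6944)² = 3.137/(1.30)² = 1.856.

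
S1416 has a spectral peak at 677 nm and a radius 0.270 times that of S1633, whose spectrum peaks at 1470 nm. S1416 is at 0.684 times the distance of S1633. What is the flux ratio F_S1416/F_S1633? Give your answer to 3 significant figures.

3.46

Wien's law: T_S1416/T_S1633 = λ_S1633/λ_S1416 = 1470/677 = 2.171.
L_S1416/L_S1633 = (R_S1416/R_S1633)²(T_S1416/T_S1633)⁴ = (0.270)²(2.171)⁴ = 1.620.
F_S1416/F_S1633 = (L_S1416/L_S1633)/(d_S1416/d_S1633)² = 1.620/(0.684)² = 3.464.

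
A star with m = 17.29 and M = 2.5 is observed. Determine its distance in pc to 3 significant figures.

9.08×10^3 pc

m − M = 5 log₁₀(d/10 pc)
17.29 − (2.5) = 14.79 = 5 log₁₀(d/10)
d = 10 × 10^(14.79/5) = 10 × 10^2.958 = 9078 pc.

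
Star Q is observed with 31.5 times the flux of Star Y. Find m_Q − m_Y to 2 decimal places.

-3.75

m_Q − m_Y = −2.5 log₁₀(F_Q/F_Y) = −2.5 log₁₀(31.5) = −2.5 × (1.498) = -3.746.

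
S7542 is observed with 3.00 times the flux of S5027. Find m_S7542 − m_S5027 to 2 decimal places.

m_S7542 − m_S5027 = −2.5 log₁₀(F_S7542/F_S5027) = −2.5 log₁₀(3.00) = −2.5 × (0.477) = -1.193.

-1.19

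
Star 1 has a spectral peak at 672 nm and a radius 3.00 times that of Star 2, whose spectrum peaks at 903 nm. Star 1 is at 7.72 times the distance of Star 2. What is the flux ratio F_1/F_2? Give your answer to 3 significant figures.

Wien's law: T_1/T_2 = λ_2/λ_1 = 903/672 = 1.344.
L_1/L_2 = (R_1/R_2)²(T_1/T_2)⁴ = (3.00)²(1.344)⁴ = 29.34.
F_1/F_2 = (L_1/L_2)/(d_1/d_2)² = 29.34/(7.72)² = 0.4924.

0.492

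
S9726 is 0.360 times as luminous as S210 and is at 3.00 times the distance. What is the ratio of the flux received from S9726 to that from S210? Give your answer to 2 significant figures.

F = L/(4πd²), so F_S9726/F_S210 = (L_S9726/L_S210) / (d_S9726/d_S210)²
= 0.360 / (3.00)² = 0.360 / 9.000 = 0.04000.

0.040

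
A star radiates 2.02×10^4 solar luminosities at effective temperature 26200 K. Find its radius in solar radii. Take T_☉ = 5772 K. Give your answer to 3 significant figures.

R/R_☉ = √(L/L_☉) / (T/T_☉)² = √(2.02×10^4) / (4.539)²
       = 142.1 / 20.60 = 6.898.

6.90 solar radii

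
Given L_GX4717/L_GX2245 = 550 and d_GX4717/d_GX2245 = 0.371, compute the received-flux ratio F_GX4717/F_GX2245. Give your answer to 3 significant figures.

4.00×10^3

F = L/(4πd²), so F_GX4717/F_GX2245 = (L_GX4717/L_GX2245) / (d_GX4717/d_GX2245)²
= 550 / (0.371)² = 550 / 0.1376 = 3996.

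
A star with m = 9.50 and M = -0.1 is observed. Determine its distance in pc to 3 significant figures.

832 pc

m − M = 5 log₁₀(d/10 pc)
9.50 − (-0.1) = 9.60 = 5 log₁₀(d/10)
d = 10 × 10^(9.60/5) = 10 × 10^1.920 = 831.8 pc.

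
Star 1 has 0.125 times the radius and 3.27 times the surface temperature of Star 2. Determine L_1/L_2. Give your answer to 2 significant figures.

From the Stefan–Boltzmann law, L ∝ R²T⁴, so
L_1/L_2 = (R_1/R_2)² (T_1/T_2)⁴ = (0.125)² × (3.27)⁴ = 0.01562 × 114.3 = 1.787.

1.8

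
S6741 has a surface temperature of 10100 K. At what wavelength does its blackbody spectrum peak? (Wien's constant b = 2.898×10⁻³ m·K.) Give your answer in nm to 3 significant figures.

287 nm

λ_max = b/T = 2.898×10⁻³ / 10100 = 2.87×10^-7 m = 286.9 nm.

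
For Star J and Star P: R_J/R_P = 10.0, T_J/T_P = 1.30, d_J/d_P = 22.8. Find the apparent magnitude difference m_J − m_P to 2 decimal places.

L_J/L_P = (10.0)²(1.30)⁴ = 285.6.
F_J/F_P = (L_J/L_P)/(d_J/d_P)² = 285.6/519.8 = 0.5494.
m_J − m_P = −2.5 log₁₀(0.5494) = 0.65.

0.65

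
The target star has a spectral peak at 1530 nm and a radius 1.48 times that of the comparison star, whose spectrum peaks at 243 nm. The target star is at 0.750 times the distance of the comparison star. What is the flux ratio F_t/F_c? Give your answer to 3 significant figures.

Wien's law: T_t/T_c = λ_c/λ_t = 243/1530 = 0.1588.
L_t/L_c = (R_t/R_c)²(T_t/T_c)⁴ = (1.48)²(0.1588)⁴ = 0.001394.
F_t/F_c = (L_t/L_c)/(d_t/d_c)² = 0.001394/(0.750)² = 0.002478.

0.00248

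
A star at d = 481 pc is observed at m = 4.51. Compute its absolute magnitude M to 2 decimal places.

M = m − 5 log₁₀(d/10 pc) = 4.51 − 5 log₁₀(481/10)
  = 4.51 − 5 × 1.682 = 4.51 − 8.41 = -3.90.

-3.90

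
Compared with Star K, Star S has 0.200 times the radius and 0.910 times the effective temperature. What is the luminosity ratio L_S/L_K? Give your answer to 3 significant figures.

0.0274

From the Stefan–Boltzmann law, L ∝ R²T⁴, so
L_S/L_K = (R_S/R_K)² (T_S/T_K)⁴ = (0.200)² × (0.910)⁴ = 0.04000 × 0.6857 = 0.02743.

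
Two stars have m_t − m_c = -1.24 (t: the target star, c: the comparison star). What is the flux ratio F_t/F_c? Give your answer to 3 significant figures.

F_t/F_c = 10^(−(m_t − m_c)/2.5) = 10^(1.24/2.5) = 10^0.496 = 3.133.

3.13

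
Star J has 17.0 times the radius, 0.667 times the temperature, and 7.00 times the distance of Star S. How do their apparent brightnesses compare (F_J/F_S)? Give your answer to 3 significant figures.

L_J/L_S = (R_J/R_S)²(T_J/T_S)⁴ = (17.0)² × (0.667)⁴ = 57.20.
F_J/F_S = (L_J/L_S)/(d_J/d_S)² = 57.20 / (7.00)² = 1.167.

1.17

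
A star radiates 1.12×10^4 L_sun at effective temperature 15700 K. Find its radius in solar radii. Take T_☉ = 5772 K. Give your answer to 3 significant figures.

R/R_☉ = √(L/L_☉) / (T/T_☉)² = √(1.12×10^4) / (2.720)²
       = 105.8 / 7.399 = 14.30.

14.3 solar radii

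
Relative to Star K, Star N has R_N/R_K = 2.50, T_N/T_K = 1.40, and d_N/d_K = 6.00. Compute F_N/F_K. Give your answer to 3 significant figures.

L_N/L_K = (R_N/R_K)²(T_N/T_K)⁴ = (2.50)² × (1.40)⁴ = 24.01.
F_N/F_K = (L_N/L_K)/(d_N/d_K)² = 24.01 / (6.00)² = 0.6669.

0.667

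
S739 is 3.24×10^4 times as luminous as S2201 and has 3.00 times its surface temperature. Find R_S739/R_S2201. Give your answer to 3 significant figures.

20.0

L ∝ R²T⁴ gives R ∝ √L / T², so
R_S739/R_S2201 = √(3.24×10^4) / (3.00)² = 180.0 / 9.000 = 20.00.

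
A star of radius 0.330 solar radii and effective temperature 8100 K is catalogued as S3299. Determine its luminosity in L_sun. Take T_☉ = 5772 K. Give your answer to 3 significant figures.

L/L_☉ = (R/R_☉)² (T/T_☉)⁴ = (0.330)² × (8100/5772)⁴
       = 0.1089 × (1.403)⁴ = 0.1089 × 3.878 = 0.4223.

0.422 L_sun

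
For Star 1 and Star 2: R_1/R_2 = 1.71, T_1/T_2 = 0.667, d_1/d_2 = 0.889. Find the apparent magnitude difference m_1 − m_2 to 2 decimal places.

L_1/L_2 = (1.71)²(0.667)⁴ = 0.5788.
F_1/F_2 = (L_1/L_2)/(d_1/d_2)² = 0.5788/0.7903 = 0.7323.
m_1 − m_2 = −2.5 log₁₀(0.7323) = 0.34.

0.34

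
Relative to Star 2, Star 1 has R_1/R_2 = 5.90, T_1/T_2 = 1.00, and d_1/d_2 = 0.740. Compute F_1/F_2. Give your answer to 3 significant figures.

L_1/L_2 = (R_1/R_2)²(T_1/T_2)⁴ = (5.90)² × (1.00)⁴ = 34.81.
F_1/F_2 = (L_1/L_2)/(d_1/d_2)² = 34.81 / (0.740)² = 63.57.

63.6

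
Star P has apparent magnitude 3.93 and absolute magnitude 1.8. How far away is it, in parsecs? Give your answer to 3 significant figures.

m − M = 5 log₁₀(d/10 pc)
3.93 − (1.8) = 2.13 = 5 log₁₀(d/10)
d = 10 × 10^(2.13/5) = 10 × 10^0.426 = 26.67 pc.

26.7 pc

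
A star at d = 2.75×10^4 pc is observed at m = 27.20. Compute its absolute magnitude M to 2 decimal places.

M = m − 5 log₁₀(d/10 pc) = 27.20 − 5 log₁₀(2.75×10^4/10)
  = 27.20 − 5 × 3.439 = 27.20 − 17.20 = 10.00.

10.00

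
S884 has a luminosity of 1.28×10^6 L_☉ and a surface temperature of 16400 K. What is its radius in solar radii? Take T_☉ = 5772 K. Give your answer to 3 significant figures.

R/R_☉ = √(L/L_☉) / (T/T_☉)² = √(1.28×10^6) / (2.841)²
       = 1131 / 8.073 = 140.1.

140 solar radii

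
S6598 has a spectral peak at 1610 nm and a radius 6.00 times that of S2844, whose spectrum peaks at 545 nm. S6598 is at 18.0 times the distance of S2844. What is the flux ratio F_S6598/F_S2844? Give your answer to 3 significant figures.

0.00146

Wien's law: T_S6598/T_S2844 = λ_S2844/λ_S6598 = 545/1610 = 0.3385.
L_S6598/L_S2844 = (R_S6598/R_S2844)²(T_S6598/T_S2844)⁴ = (6.00)²(0.3385)⁴ = 0.4727.
F_S6598/F_S2844 = (L_S6598/L_S2844)/(d_S6598/d_S2844)² = 0.4727/(18.0)² = 0.001459.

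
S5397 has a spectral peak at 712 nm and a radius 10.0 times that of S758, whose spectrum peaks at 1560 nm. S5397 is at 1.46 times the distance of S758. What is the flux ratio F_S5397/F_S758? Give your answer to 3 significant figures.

1.08×10^3

Wien's law: T_S5397/T_S758 = λ_S758/λ_S5397 = 1560/712 = 2.191.
L_S5397/L_S758 = (R_S5397/R_S758)²(T_S5397/T_S758)⁴ = (10.0)²(2.191)⁴ = 2305.
F_S5397/F_S758 = (L_S5397/L_S758)/(d_S5397/d_S758)² = 2305/(1.46)² = 1081.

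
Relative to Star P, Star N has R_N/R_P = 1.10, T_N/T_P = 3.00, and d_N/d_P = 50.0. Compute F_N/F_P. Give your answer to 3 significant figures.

L_N/L_P = (R_N/R_P)²(T_N/T_P)⁴ = (1.10)² × (3.00)⁴ = 98.01.
F_N/F_P = (L_N/L_P)/(d_N/d_P)² = 98.01 / (50.0)² = 0.03920.

0.0392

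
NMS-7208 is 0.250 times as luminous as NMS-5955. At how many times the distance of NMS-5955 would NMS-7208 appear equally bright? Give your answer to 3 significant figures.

0.500

Equal flux requires L_NMS-7208/d_NMS-7208² = L_NMS-5955/d_NMS-5955², so d_NMS-7208/d_NMS-5955 = √(L_NMS-7208/L_NMS-5955)
= √(0.250) = 0.5000.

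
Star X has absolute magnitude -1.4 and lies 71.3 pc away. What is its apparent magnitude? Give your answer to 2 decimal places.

2.87

m = M + 5 log₁₀(d/10 pc) = -1.4 + 5 log₁₀(71.3/10)
  = -1.4 + 5 × 0.853 = -1.4 + 4.27 = 2.87.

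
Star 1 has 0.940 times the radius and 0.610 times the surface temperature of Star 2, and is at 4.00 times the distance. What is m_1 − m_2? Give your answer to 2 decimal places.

5.29

L_1/L_2 = (0.940)²(0.610)⁴ = 0.1223.
F_1/F_2 = (L_1/L_2)/(d_1/d_2)² = 0.1223/16.00 = 0.007646.
m_1 − m_2 = −2.5 log₁₀(0.007646) = 5.29.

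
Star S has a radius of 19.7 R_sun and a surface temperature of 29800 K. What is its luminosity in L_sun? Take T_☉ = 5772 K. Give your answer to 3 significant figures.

2.76×10^5 L_sun

L/L_☉ = (R/R_☉)² (T/T_☉)⁴ = (19.7)² × (29800/5772)⁴
       = 388.1 × (5.163)⁴ = 388.1 × 710.5 = 2.757×10^5.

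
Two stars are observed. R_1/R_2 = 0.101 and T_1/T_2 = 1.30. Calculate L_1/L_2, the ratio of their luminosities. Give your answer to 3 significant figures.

From the Stefan–Boltzmann law, L ∝ R²T⁴, so
L_1/L_2 = (R_1/R_2)² (T_1/T_2)⁴ = (0.101)² × (1.30)⁴ = 0.01020 × 2.856 = 0.02914.

0.0291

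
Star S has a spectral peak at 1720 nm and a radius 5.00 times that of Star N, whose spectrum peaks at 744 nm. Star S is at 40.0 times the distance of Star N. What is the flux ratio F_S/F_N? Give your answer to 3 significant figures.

5.47×10^-4

Wien's law: T_S/T_N = λ_N/λ_S = 744/1720 = 0.4326.
L_S/L_N = (R_S/R_N)²(T_S/T_N)⁴ = (5.00)²(0.4326)⁴ = 0.8752.
F_S/F_N = (L_S/L_N)/(d_S/d_N)² = 0.8752/(40.0)² = 5.470×10^-4.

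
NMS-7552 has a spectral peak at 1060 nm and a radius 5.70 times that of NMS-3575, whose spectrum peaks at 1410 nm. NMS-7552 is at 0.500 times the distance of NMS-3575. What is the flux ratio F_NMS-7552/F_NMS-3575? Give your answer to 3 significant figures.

Wien's law: T_NMS-7552/T_NMS-3575 = λ_NMS-3575/λ_NMS-7552 = 1410/1060 = 1.330.
L_NMS-7552/L_NMS-3575 = (R_NMS-7552/R_NMS-3575)²(T_NMS-7552/T_NMS-3575)⁴ = (5.70)²(1.330)⁴ = 101.7.
F_NMS-7552/F_NMS-3575 = (L_NMS-7552/L_NMS-3575)/(d_NMS-7552/d_NMS-3575)² = 101.7/(0.500)² = 406.9.

407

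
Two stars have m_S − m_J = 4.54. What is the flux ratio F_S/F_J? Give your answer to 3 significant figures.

F_S/F_J = 10^(−(m_S − m_J)/2.5) = 10^(-4.54/2.5) = 10^-1.816 = 0.01528.

0.0153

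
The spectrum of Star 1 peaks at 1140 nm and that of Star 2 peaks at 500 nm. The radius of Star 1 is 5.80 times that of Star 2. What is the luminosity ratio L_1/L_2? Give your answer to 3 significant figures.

Wien's law gives T ∝ 1/λ_max, so T_1/T_2 = λ_2/λ_1 = 500/1140 = 0.4386.
Then L ∝ R²T⁴ gives L_1/L_2 = (5.80)² × (0.4386)⁴ = 33.64 × 0.03701 = 1.245.

1.24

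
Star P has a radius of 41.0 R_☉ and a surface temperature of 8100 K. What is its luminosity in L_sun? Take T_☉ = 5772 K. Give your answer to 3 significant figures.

L/L_☉ = (R/R_☉)² (T/T_☉)⁴ = (41.0)² × (8100/5772)⁴
       = 1681 × (1.403)⁴ = 1681 × 3.878 = 6519.

6.52×10^3 L_sun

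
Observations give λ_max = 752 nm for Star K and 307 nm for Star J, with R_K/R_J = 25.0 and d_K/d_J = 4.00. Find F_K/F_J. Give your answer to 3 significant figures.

Wien's law: T_K/T_J = λ_J/λ_K = 307/752 = 0.4082.
L_K/L_J = (R_K/R_J)²(T_K/T_J)⁴ = (25.0)²(0.4082)⁴ = 17.36.
F_K/F_J = (L_K/L_J)/(d_K/d_J)² = 17.36/(4.00)² = 1.085.

1.09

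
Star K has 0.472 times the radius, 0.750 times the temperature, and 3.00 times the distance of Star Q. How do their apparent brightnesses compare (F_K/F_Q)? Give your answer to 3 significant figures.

0.00783

L_K/L_Q = (R_K/R_Q)²(T_K/T_Q)⁴ = (0.472)² × (0.750)⁴ = 0.07049.
F_K/F_Q = (L_K/L_Q)/(d_K/d_Q)² = 0.07049 / (3.00)² = 0.007832.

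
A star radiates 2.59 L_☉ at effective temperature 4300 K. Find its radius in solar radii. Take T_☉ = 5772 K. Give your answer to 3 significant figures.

2.90 solar radii

R/R_☉ = √(L/L_☉) / (T/T_☉)² = √(2.59) / (0.7450)²
       = 1.609 / 0.5550 = 2.900.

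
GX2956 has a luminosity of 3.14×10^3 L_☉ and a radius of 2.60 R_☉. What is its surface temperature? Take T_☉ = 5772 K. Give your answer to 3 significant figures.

2.68×10^4 K

T/T_☉ = (L/L_☉)^(1/4) / (R/R_☉)^(1/2)
T = 5772 × (3.14×10^3)^(1/4) / √(2.60) = 5772 × 7.486 / 1.612 = 2.680×10^4 K.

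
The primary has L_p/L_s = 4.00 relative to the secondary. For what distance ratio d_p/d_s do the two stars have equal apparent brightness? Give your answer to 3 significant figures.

2.00

Equal flux requires L_p/d_p² = L_s/d_s², so d_p/d_s = √(L_p/L_s)
= √(4.00) = 2.000.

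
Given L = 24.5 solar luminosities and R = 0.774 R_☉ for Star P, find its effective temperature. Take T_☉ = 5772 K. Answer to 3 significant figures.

T/T_☉ = (L/L_☉)^(1/4) / (R/R_☉)^(1/2)
T = 5772 × (24.5)^(1/4) / √(0.774) = 5772 × 2.225 / 0.8798 = 1.460×10^4 K.

1.46×10^4 K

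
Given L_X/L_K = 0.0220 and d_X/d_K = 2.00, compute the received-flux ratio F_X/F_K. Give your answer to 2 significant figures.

0.0055

F = L/(4πd²), so F_X/F_K = (L_X/L_K) / (d_X/d_K)²
= 0.0220 / (2.00)² = 0.0220 / 4.000 = 0.005500.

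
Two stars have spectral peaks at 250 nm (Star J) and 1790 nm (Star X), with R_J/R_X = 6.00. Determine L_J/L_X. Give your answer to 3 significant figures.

9.46×10^4

Wien's law gives T ∝ 1/λ_max, so T_J/T_X = λ_X/λ_J = 1790/250 = 7.160.
Then L ∝ R²T⁴ gives L_J/L_X = (6.00)² × (7.160)⁴ = 36.00 × 2628 = 9.461×10^4.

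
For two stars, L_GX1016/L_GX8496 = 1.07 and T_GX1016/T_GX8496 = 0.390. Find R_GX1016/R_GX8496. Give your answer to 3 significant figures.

L ∝ R²T⁴ gives R ∝ √L / T², so
R_GX1016/R_GX8496 = √(1.07) / (0.390)² = 1.034 / 0.1521 = 6.801.

6.80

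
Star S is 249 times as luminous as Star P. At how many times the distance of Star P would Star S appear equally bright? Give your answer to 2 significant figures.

Equal flux requires L_S/d_S² = L_P/d_P², so d_S/d_P = √(L_S/L_P)
= √(249) = 15.78.

16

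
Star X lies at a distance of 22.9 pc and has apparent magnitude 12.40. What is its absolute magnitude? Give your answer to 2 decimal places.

10.60

M = m − 5 log₁₀(d/10 pc) = 12.40 − 5 log₁₀(22.9/10)
  = 12.40 − 5 × 0.360 = 12.40 − 1.80 = 10.60.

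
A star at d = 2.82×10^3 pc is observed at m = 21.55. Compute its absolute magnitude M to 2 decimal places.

9.30

M = m − 5 log₁₀(d/10 pc) = 21.55 − 5 log₁₀(2.82×10^3/10)
  = 21.55 − 5 × 2.450 = 21.55 − 12.25 = 9.30.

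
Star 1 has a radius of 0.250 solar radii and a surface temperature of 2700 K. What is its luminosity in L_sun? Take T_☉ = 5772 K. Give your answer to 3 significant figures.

L/L_☉ = (R/R_☉)² (T/T_☉)⁴ = (0.250)² × (2700/5772)⁴
       = 0.06250 × (0.4678)⁴ = 0.06250 × 0.04788 = 0.002992.

0.00299 L_sun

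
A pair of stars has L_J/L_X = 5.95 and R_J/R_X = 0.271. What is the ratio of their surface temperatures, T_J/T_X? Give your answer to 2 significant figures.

3.0

L ∝ R²T⁴ gives T ∝ (L/R²)^(1/4), so
T_J/T_X = (5.95 / 0.271²)^(1/4) = (81.02)^(1/4) = 3.000.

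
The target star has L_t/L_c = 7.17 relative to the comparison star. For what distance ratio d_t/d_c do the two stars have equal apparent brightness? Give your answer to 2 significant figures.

2.7

Equal flux requires L_t/d_t² = L_c/d_c², so d_t/d_c = √(L_t/L_c)
= √(7.17) = 2.678.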